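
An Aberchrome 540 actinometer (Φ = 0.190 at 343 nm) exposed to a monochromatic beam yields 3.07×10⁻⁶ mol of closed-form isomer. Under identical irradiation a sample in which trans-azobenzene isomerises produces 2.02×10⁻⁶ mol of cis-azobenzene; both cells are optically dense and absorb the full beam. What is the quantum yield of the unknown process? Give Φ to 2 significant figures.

Φ = 0.13

Photons absorbed by the actinometer: 3.07×10⁻⁶ / 0.190 = 1.616×10⁻⁵ mol.
Φ(unknown) = 2.02×10⁻⁶ / 1.616×10⁻⁵ = 0.13.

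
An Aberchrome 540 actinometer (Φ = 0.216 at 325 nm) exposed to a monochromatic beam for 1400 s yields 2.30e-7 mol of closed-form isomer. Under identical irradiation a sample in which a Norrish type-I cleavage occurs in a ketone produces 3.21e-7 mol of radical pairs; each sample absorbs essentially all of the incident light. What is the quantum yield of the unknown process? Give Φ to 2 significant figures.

Φ = 0.30

Photons absorbed by the actinometer: 2.30e-7 / 0.216 = 1.065e-6 mol.
Φ(unknown) = 3.21e-7 / 1.065e-6 = 0.30.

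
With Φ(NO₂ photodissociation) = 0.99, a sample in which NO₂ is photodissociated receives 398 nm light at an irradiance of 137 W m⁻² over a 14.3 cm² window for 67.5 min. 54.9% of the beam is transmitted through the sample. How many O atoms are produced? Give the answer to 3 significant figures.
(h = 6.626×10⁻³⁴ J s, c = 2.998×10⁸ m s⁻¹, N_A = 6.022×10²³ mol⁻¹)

Photon energy at 398 nm: hc/λ = (6.626×10⁻³⁴)(2.998×10⁸)/(398×10⁻⁹) = 4.991×10⁻¹⁹ J.
Energy delivered: (137 W m⁻²)(14.3×10⁻⁴ m²)(4050 s) = 793.4 J.
Photons incident: 793.4 / 4.991×10⁻¹⁹ = 1.590×10²¹, i.e. 1.590×10²¹/6.022×10²³ = 0.002640 mol.
Fraction absorbed: 1 − 54.9/100 = 0.4510.
Photons absorbed: 0.4510 × 0.002640 = 0.001191 mol.
Product: Φ × n_abs = 0.99 × 0.001191 = 0.001179 mol.
As a count: 0.001179 × 6.022×10²³ = 7.10×10²⁰.

7.10×10²⁰ atoms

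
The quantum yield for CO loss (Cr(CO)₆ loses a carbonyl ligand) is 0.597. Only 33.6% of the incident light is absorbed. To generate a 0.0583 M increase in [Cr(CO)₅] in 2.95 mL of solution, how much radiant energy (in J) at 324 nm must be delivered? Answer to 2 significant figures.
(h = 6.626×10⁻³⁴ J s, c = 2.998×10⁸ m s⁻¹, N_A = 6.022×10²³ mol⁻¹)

320 J

Product: (0.0583 M)(0.00295 L) = 1.720×10⁻⁴ mol.
Photons that must be absorbed: 1.720×10⁻⁴ / 0.597 = 2.881×10⁻⁴ mol.
Incident photons needed: 2.881×10⁻⁴ / 0.336 = 8.574×10⁻⁴ mol.
Photon energy: hc/λ = 6.131×10⁻¹⁹ J; per mole, 3.692×10⁵ J mol⁻¹.
Energy required: 8.574×10⁻⁴ × 3.692×10⁵ = 320 J.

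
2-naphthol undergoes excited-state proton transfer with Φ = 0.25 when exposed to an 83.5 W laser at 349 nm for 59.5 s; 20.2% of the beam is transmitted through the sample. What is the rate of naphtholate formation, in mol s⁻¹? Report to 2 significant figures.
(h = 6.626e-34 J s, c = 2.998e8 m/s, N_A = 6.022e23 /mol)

4.9e-5 mol s⁻¹

Photon energy at 349 nm: hc/λ = (6.626e-34)(2.998e8)/(349e-9) = 5.692e-19 J.
Energy delivered: (83.5 W)(59.5 s) = 4968 J.
Photons incident: 4968 / 5.692e-19 = 8.728e21, i.e. 8.728e21/6.022e23 = 0.01449 mol.
Fraction absorbed: 1 − 20.2/100 = 0.7980.
Photons absorbed: 0.7980 × 0.01449 = 0.01156 mol.
Product formed: 0.25 × 0.01156 = 0.002890 mol.
Rate: 0.002890 / 59.5 s = 4.9e-5 mol s⁻¹.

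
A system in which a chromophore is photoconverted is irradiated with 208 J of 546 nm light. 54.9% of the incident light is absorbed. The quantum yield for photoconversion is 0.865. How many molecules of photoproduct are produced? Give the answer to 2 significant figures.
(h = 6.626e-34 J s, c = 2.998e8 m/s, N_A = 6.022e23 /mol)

2.7e20 molecules

Photon energy at 546 nm: hc/λ = (6.626e-34)(2.998e8)/(546e-9) = 3.638e-19 J.
Photons incident: 208 / 3.638e-19 = 5.717e20, i.e. 5.717e20/6.022e23 = 9.494e-4 mol.
Photons absorbed: 0.549 × 9.494e-4 = 5.212e-4 mol.
Product: Φ × n_abs = 0.865 × 5.212e-4 = 4.508e-4 mol.
As a count: 4.508e-4 × 6.022e23 = 2.7e20.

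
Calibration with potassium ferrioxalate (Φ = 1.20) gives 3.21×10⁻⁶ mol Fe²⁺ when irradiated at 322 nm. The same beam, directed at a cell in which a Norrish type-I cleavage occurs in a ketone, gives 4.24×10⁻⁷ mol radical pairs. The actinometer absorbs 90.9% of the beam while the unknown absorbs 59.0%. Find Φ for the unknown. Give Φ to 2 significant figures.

Φ = 0.24

Photons absorbed by the actinometer: 3.21×10⁻⁶ / 1.20 = 2.675×10⁻⁶ mol.
Incident flux: 2.675×10⁻⁶ / 0.909 = 2.943×10⁻⁶ einstein.
Absorbed by unknown: 0.590 × 2.943×10⁻⁶ = 1.736×10⁻⁶ mol.
Φ(unknown) = 4.24×10⁻⁷ / 1.736×10⁻⁶ = 0.24.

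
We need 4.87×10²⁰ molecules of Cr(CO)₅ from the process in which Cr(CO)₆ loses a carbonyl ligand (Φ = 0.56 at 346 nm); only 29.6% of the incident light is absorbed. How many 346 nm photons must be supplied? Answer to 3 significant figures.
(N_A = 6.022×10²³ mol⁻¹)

2.94×10²¹ photons

Product: 4.87×10²⁰ / 6.022×10²³ = 8.087×10⁻⁴ mol.
Photons that must be absorbed: 8.087×10⁻⁴ / 0.56 = 0.001444 mol.
Incident photons needed: 0.001444 / 0.296 = 0.004878 mol.
Photon count: 0.004878 × 6.022×10²³ = 2.94×10²¹.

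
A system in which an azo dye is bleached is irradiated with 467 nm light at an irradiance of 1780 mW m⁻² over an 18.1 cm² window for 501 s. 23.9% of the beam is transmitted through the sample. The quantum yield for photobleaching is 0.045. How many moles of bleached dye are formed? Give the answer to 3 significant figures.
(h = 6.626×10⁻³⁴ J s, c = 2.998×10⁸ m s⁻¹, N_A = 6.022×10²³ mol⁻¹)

Photon energy at 467 nm: hc/λ = (6.626×10⁻³⁴)(2.998×10⁸)/(467×10⁻⁹) = 4.254×10⁻¹⁹ J.
Energy delivered: (1780 mW m⁻²)(18.1×10⁻⁴ m²)(501 s) = 1.614 J.
Photons incident: 1.614 / 4.254×10⁻¹⁹ = 3.794×10¹⁸, i.e. 3.794×10¹⁸/6.022×10²³ = 6.300×10⁻⁶ mol.
Fraction absorbed: 1 − 23.9/100 = 0.7610.
Photons absorbed: 0.7610 × 6.300×10⁻⁶ = 4.794×10⁻⁶ mol.
Product: Φ × n_abs = 0.045 × 4.794×10⁻⁶ = 2.157×10⁻⁷ mol.

2.16×10⁻⁷ mol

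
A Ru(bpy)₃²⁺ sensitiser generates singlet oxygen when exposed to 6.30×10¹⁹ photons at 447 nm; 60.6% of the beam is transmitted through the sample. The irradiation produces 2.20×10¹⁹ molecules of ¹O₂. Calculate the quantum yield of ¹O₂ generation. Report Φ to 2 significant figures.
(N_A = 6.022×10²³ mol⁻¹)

Product: 2.20×10¹⁹ / 6.022×10²³ = 3.653×10⁻⁵ mol.
Moles of photons: 6.30×10¹⁹ / 6.022×10²³ = 1.046×10⁻⁴ mol.
Fraction absorbed: 1 − 60.6/100 = 0.3940.
Photons absorbed: 0.3940 × 1.046×10⁻⁴ = 4.121×10⁻⁵ mol.
Φ = 3.653×10⁻⁵ mol / 4.121×10⁻⁵ mol photons = 0.89.

Φ = 0.89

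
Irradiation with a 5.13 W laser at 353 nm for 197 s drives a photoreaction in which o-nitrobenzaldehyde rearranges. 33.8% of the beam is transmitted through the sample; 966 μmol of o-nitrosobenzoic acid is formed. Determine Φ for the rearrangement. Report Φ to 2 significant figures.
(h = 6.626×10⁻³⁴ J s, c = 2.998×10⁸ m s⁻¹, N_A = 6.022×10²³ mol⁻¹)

Φ = 0.49

Product: 966 μmol = 9.66×10⁻⁴ mol.
Photon energy at 353 nm: hc/λ = (6.626×10⁻³⁴)(2.998×10⁸)/(353×10⁻⁹) = 5.627×10⁻¹⁹ J.
Energy delivered: (5.13 W)(197 s) = 1011 J.
Photons incident: 1011 / 5.627×10⁻¹⁹ = 1.797×10²¹, i.e. 1.797×10²¹/6.022×10²³ = 0.002984 mol.
Fraction absorbed: 1 − 33.8/100 = 0.6620.
Photons absorbed: 0.6620 × 0.002984 = 0.001975 mol.
Φ = 9.66×10⁻⁴ mol / 0.001975 mol photons = 0.49.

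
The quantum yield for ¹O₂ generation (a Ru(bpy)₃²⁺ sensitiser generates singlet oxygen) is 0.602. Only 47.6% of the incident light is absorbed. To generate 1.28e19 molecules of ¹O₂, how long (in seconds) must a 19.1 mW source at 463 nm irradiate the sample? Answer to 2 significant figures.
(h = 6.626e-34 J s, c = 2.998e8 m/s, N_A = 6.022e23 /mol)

t ≈ 1000 s

Product: 1.28e19 / 6.022e23 = 2.126e-5 mol.
Photons that must be absorbed: 2.126e-5 / 0.602 = 3.532e-5 mol.
Incident photons needed: 3.532e-5 / 0.476 = 7.420e-5 mol.
Photon energy: hc/λ = 4.290e-19 J; per mole, 2.583e5 J mol⁻¹.
Energy required: 7.420e-5 × 2.583e5 = 19.17 J.
Time: 19.17 J / 0.0191 W = 1000 s.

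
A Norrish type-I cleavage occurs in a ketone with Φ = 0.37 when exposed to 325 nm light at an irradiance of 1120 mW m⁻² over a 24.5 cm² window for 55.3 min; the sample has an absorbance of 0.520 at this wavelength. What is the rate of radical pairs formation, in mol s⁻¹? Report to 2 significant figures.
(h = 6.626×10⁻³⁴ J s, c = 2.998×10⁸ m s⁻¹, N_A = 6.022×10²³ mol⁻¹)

Photon energy at 325 nm: hc/λ = (6.626×10⁻³⁴)(2.998×10⁸)/(325×10⁻⁹) = 6.112×10⁻¹⁹ J.
Energy delivered: (1120 mW m⁻²)(24.5×10⁻⁴ m²)(3318 s) = 9.105 J.
Photons incident: 9.105 / 6.112×10⁻¹⁹ = 1.490×10¹⁹, i.e. 1.490×10¹⁹/6.022×10²³ = 2.474×10⁻⁵ mol.
Fraction absorbed: 1 − 10^(−0.520) = 0.6980.
Photons absorbed: 0.6980 × 2.474×10⁻⁵ = 1.727×10⁻⁵ mol.
Product formed: 0.37 × 1.727×10⁻⁵ = 6.390×10⁻⁶ mol.
Rate: 6.390×10⁻⁶ / 3318 s = 1.9×10⁻⁹ mol s⁻¹.

1.9×10⁻⁹ mol s⁻¹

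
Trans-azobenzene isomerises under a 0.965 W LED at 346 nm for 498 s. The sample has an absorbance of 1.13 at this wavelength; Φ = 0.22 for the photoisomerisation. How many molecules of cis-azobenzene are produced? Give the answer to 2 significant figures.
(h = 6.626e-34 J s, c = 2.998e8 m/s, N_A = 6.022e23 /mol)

1.7e20 molecules

Photon energy at 346 nm: hc/λ = (6.626e-34)(2.998e8)/(346e-9) = 5.741e-19 J.
Energy delivered: (0.965 W)(498 s) = 480.6 J.
Photons incident: 480.6 / 5.741e-19 = 8.371e20, i.e. 8.371e20/6.022e23 = 0.001390 mol.
Fraction absorbed: 1 − 10^(−1.13) = 0.9259.
Photons absorbed: 0.9259 × 0.001390 = 0.001287 mol.
Product: Φ × n_abs = 0.22 × 0.001287 = 2.831e-4 mol.
As a count: 2.831e-4 × 6.022e23 = 1.7e20.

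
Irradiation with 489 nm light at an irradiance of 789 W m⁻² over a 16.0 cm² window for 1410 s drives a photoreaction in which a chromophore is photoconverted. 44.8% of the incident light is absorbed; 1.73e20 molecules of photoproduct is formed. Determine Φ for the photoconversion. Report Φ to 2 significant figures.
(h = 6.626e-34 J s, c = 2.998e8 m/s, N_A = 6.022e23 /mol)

Product: 1.73e20 / 6.022e23 = 2.873e-4 mol.
Photon energy at 489 nm: hc/λ = (6.626e-34)(2.998e8)/(489e-9) = 4.062e-19 J.
Energy delivered: (789 W m⁻²)(16.0e-4 m²)(1410 s) = 1780 J.
Photons incident: 1780 / 4.062e-19 = 4.382e21, i.e. 4.382e21/6.022e23 = 0.007277 mol.
Photons absorbed: 0.448 × 0.007277 = 0.003260 mol.
Φ = 2.873e-4 mol / 0.003260 mol photons = 0.088.

Φ = 0.088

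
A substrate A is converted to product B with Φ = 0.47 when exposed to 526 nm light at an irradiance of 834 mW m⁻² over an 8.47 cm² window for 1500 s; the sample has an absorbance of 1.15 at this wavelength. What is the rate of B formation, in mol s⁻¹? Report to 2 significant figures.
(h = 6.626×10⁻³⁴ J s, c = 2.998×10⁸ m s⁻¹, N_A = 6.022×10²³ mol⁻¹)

1.4×10⁻⁹ mol s⁻¹

Photon energy at 526 nm: hc/λ = (6.626×10⁻³⁴)(2.998×10⁸)/(526×10⁻⁹) = 3.777×10⁻¹⁹ J.
Energy delivered: (834 mW m⁻²)(8.47×10⁻⁴ m²)(1500 s) = 1.060 J.
Photons incident: 1.060 / 3.777×10⁻¹⁹ = 2.806×10¹⁸, i.e. 2.806×10¹⁸/6.022×10²³ = 4.660×10⁻⁶ mol.
Fraction absorbed: 1 − 10^(−1.15) = 0.9292.
Photons absorbed: 0.9292 × 4.660×10⁻⁶ = 4.330×10⁻⁶ mol.
Product formed: 0.47 × 4.330×10⁻⁶ = 2.035×10⁻⁶ mol.
Rate: 2.035×10⁻⁶ / 1500 s = 1.4×10⁻⁹ mol s⁻¹.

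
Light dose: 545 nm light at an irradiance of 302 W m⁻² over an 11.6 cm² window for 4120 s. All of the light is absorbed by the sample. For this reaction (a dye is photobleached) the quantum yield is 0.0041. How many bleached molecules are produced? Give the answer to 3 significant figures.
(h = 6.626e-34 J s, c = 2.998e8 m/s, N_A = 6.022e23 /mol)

1.62e19 bleached molecules

Photon energy at 545 nm: hc/λ = (6.626e-34)(2.998e8)/(545e-9) = 3.645e-19 J.
Energy delivered: (302 W m⁻²)(11.6e-4 m²)(4120 s) = 1443 J.
Photons incident: 1443 / 3.645e-19 = 3.959e21, i.e. 3.959e21/6.022e23 = 0.006574 mol.
Product: Φ × n_abs = 0.0041 × 0.006574 = 2.695e-5 mol.
As a count: 2.695e-5 × 6.022e23 = 1.62e19.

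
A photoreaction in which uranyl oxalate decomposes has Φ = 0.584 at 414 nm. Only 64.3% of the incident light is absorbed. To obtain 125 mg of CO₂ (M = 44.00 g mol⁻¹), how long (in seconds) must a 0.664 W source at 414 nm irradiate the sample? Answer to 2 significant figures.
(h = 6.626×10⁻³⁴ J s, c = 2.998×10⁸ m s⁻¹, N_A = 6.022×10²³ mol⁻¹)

t ≈ 3300 s

Product: 125 mg / 44.00 g mol⁻¹ = 0.002841 mol.
Photons that must be absorbed: 0.002841 / 0.584 = 0.004865 mol.
Incident photons needed: 0.004865 / 0.643 = 0.007566 mol.
Photon energy: hc/λ = 4.798×10⁻¹⁹ J; per mole, 2.889×10⁵ J mol⁻¹.
Energy required: 0.007566 × 2.889×10⁵ = 2186 J.
Time: 2186 J / 0.664 W = 3300 s.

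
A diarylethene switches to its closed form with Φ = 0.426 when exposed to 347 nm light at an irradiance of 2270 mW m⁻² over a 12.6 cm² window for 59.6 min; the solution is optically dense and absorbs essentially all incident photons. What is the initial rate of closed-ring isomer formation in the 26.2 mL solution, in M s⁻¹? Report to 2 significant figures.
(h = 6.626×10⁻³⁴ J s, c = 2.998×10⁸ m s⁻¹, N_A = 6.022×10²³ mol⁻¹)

Photon energy at 347 nm: hc/λ = (6.626×10⁻³⁴)(2.998×10⁸)/(347×10⁻⁹) = 5.725×10⁻¹⁹ J.
Energy delivered: (2270 mW m⁻²)(12.6×10⁻⁴ m²)(3576 s) = 10.23 J.
Photons incident: 10.23 / 5.725×10⁻¹⁹ = 1.787×10¹⁹, i.e. 1.787×10¹⁹/6.022×10²³ = 2.967×10⁻⁵ mol.
Product formed: 0.426 × 2.967×10⁻⁵ = 1.264×10⁻⁵ mol.
Rate: 1.264×10⁻⁵ mol / (3576 s × 0.0262 L) = 1.3×10⁻⁷ M s⁻¹.

1.3×10⁻⁷ M s⁻¹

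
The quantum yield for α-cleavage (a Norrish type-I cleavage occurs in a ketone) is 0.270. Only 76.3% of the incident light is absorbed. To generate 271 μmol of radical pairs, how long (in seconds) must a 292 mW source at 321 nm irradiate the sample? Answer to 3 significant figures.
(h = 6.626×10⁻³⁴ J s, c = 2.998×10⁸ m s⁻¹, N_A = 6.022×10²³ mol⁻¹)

t ≈ 1680 s

Product: 271 μmol = 2.71×10⁻⁴ mol.
Photons that must be absorbed: 2.71×10⁻⁴ / 0.270 = 0.001004 mol.
Incident photons needed: 0.001004 / 0.763 = 0.001316 mol.
Photon energy: hc/λ = 6.188×10⁻¹⁹ J; per mole, 3.726×10⁵ J mol⁻¹.
Energy required: 0.001316 × 3.726×10⁵ = 490.3 J.
Time: 490.3 J / 0.292 W = 1680 s.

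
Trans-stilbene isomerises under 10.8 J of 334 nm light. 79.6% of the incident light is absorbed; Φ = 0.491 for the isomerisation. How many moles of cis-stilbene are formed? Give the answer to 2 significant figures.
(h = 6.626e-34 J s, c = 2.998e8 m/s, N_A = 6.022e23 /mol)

Photon energy at 334 nm: hc/λ = (6.626e-34)(2.998e8)/(334e-9) = 5.948e-19 J.
Photons incident: 10.8 / 5.948e-19 = 1.816e19, i.e. 1.816e19/6.022e23 = 3.016e-5 mol.
Photons absorbed: 0.796 × 3.016e-5 = 2.401e-5 mol.
Product: Φ × n_abs = 0.491 × 2.401e-5 = 1.179e-5 mol.

1.2e-5 mol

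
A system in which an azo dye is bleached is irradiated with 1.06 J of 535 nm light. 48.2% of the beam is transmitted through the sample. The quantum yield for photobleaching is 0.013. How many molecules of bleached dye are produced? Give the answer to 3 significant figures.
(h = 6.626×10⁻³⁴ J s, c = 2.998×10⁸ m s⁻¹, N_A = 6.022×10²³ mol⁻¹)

1.92×10¹⁶ molecules

Photon energy at 535 nm: hc/λ = (6.626×10⁻³⁴)(2.998×10⁸)/(535×10⁻⁹) = 3.713×10⁻¹⁹ J.
Photons incident: 1.06 / 3.713×10⁻¹⁹ = 2.855×10¹⁸, i.e. 2.855×10¹⁸/6.022×10²³ = 4.741×10⁻⁶ mol.
Fraction absorbed: 1 − 48.2/100 = 0.5180.
Photons absorbed: 0.5180 × 4.741×10⁻⁶ = 2.456×10⁻⁶ mol.
Product: Φ × n_abs = 0.013 × 2.456×10⁻⁶ = 3.193×10⁻⁸ mol.
As a count: 3.193×10⁻⁸ × 6.022×10²³ = 1.92×10¹⁶.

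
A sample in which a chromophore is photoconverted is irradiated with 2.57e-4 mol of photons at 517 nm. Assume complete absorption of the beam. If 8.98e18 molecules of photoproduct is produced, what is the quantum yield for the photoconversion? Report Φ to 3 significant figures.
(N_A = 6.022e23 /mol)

Φ = 0.0580

Product: 8.98e18 / 6.022e23 = 1.491e-5 mol.
Φ = 1.491e-5 mol / 2.57e-4 mol photons = 0.0580.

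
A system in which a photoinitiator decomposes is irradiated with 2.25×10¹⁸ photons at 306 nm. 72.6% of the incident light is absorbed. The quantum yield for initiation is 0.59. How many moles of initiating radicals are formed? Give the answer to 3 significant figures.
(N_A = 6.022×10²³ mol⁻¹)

1.60×10⁻⁶ mol

Moles of photons: 2.25×10¹⁸ / 6.022×10²³ = 3.736×10⁻⁶ mol.
Photons absorbed: 0.726 × 3.736×10⁻⁶ = 2.712×10⁻⁶ mol.
Product: Φ × n_abs = 0.59 × 2.712×10⁻⁶ = 1.600×10⁻⁶ mol.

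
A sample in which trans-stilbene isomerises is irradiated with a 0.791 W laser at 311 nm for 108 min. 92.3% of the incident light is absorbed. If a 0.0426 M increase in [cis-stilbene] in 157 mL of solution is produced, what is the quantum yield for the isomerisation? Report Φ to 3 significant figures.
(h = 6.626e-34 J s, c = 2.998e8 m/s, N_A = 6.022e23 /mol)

Product: (0.0426 M)(0.157 L) = 0.006688 mol.
Photon energy at 311 nm: hc/λ = (6.626e-34)(2.998e8)/(311e-9) = 6.387e-19 J.
Energy delivered: (0.791 W)(6480 s) = 5126 J.
Photons incident: 5126 / 6.387e-19 = 8.026e21, i.e. 8.026e21/6.022e23 = 0.01333 mol.
Photons absorbed: 0.923 × 0.01333 = 0.01230 mol.
Φ = 0.006688 mol / 0.01230 mol photons = 0.544.

Φ = 0.544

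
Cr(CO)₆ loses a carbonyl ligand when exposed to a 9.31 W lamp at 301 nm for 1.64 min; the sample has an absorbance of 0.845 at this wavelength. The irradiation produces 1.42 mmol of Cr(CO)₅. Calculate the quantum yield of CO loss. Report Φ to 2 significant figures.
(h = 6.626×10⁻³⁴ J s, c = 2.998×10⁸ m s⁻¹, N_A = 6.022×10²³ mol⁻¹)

Product: 1.42 mmol = 0.00142 mol.
Photon energy at 301 nm: hc/λ = (6.626×10⁻³⁴)(2.998×10⁸)/(301×10⁻⁹) = 6.600×10⁻¹⁹ J.
Energy delivered: (9.31 W)(98.4 s) = 916.1 J.
Photons incident: 916.1 / 6.600×10⁻¹⁹ = 1.388×10²¹, i.e. 1.388×10²¹/6.022×10²³ = 0.002305 mol.
Fraction absorbed: 1 − 10^(−0.845) = 0.8571.
Photons absorbed: 0.8571 × 0.002305 = 0.001976 mol.
Φ = 0.00142 mol / 0.001976 mol photons = 0.72.

Φ = 0.72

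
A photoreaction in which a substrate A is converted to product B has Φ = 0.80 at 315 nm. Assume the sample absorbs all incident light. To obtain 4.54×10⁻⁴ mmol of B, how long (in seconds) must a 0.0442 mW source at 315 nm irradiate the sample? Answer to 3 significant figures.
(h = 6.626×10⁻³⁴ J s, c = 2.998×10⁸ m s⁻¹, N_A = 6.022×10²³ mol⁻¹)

t ≈ 4880 s

Product: 4.54×10⁻⁴ mmol = 4.54×10⁻⁷ mol.
Photons that must be absorbed: 4.54×10⁻⁷ / 0.80 = 5.675×10⁻⁷ mol.
Photon energy: hc/λ = 6.306×10⁻¹⁹ J; per mole, 3.797×10⁵ J mol⁻¹.
Energy required: 5.675×10⁻⁷ × 3.797×10⁵ = 0.2155 J.
Time: 0.2155 J / 4.42e-05 W = 4880 s.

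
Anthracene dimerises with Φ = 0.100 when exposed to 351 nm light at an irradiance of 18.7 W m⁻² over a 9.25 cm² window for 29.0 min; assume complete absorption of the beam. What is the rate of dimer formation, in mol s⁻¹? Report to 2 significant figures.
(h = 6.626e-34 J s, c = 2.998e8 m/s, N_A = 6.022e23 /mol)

Photon energy at 351 nm: hc/λ = (6.626e-34)(2.998e8)/(351e-9) = 5.659e-19 J.
Energy delivered: (18.7 W m⁻²)(9.25e-4 m²)(1740 s) = 30.10 J.
Photons incident: 30.10 / 5.659e-19 = 5.319e19, i.e. 5.319e19/6.022e23 = 8.833e-5 mol.
Product formed: 0.100 × 8.833e-5 = 8.833e-6 mol.
Rate: 8.833e-6 / 1740 s = 5.1e-9 mol s⁻¹.

5.1e-9 mol s⁻¹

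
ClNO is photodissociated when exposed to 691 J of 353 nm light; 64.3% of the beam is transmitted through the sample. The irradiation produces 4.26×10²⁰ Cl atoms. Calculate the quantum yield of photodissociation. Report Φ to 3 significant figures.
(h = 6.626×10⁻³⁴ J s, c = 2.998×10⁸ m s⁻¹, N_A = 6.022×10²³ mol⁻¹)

Product: 4.26×10²⁰ / 6.022×10²³ = 7.074×10⁻⁴ mol.
Photon energy at 353 nm: hc/λ = (6.626×10⁻³⁴)(2.998×10⁸)/(353×10⁻⁹) = 5.627×10⁻¹⁹ J.
Photons incident: 691 / 5.627×10⁻¹⁹ = 1.228×10²¹, i.e. 1.228×10²¹/6.022×10²³ = 0.002039 mol.
Fraction absorbed: 1 − 64.3/100 = 0.3570.
Photons absorbed: 0.3570 × 0.002039 = 7.279×10⁻⁴ mol.
Φ = 7.074×10⁻⁴ mol / 7.279×10⁻⁴ mol photons = 0.972.

Φ = 0.972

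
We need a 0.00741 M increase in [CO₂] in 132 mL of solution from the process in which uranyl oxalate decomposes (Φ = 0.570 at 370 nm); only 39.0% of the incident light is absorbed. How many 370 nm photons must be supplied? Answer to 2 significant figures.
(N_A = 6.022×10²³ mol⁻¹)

Product: (0.00741 M)(0.132 L) = 9.781×10⁻⁴ mol.
Photons that must be absorbed: 9.781×10⁻⁴ / 0.570 = 0.001716 mol.
Incident photons needed: 0.001716 / 0.390 = 0.004400 mol.
Photon count: 0.004400 × 6.022×10²³ = 2.6×10²¹.

2.6×10²¹ photons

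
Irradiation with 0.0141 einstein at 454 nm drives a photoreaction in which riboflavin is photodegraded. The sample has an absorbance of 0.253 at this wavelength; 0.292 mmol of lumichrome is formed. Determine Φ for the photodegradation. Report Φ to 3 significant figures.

Φ = 0.0469

Product: 0.292 mmol = 2.92×10⁻⁴ mol.
Fraction absorbed: 1 − 10^(−0.253) = 0.4415.
Photons absorbed: 0.4415 × 0.0141 = 0.006225 mol.
Φ = 2.92×10⁻⁴ mol / 0.006225 mol photons = 0.0469.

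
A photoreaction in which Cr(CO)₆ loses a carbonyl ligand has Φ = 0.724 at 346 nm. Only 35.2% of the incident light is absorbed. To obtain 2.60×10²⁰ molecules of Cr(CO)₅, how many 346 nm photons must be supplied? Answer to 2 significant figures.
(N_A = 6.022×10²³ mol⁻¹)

Product: 2.60×10²⁰ / 6.022×10²³ = 4.318×10⁻⁴ mol.
Photons that must be absorbed: 4.318×10⁻⁴ / 0.724 = 5.964×10⁻⁴ mol.
Incident photons needed: 5.964×10⁻⁴ / 0.352 = 0.001694 mol.
Photon count: 0.001694 × 6.022×10²³ = 1.0×10²¹.

1.0×10²¹ photons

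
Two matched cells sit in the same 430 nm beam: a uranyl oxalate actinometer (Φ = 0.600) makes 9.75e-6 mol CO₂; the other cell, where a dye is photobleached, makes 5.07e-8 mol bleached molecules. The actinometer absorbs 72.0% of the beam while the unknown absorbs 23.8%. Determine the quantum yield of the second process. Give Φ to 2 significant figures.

Φ = 0.0094

Photons absorbed by the actinometer: 9.75e-6 / 0.600 = 1.625e-5 mol.
Incident flux: 1.625e-5 / 0.720 = 2.257e-5 einstein.
Absorbed by unknown: 0.238 × 2.257e-5 = 5.372e-6 mol.
Φ(unknown) = 5.07e-8 / 5.372e-6 = 0.0094.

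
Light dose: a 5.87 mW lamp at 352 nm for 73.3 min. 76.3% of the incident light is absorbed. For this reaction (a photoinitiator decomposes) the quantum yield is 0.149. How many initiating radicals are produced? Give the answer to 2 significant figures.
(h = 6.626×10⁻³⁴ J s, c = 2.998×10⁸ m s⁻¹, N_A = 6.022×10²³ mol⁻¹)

5.2×10¹⁸ initiating radicals

Photon energy at 352 nm: hc/λ = (6.626×10⁻³⁴)(2.998×10⁸)/(352×10⁻⁹) = 5.643×10⁻¹⁹ J.
Energy delivered: (5.87 mW)(4398 s) = 25.82 J.
Photons incident: 25.82 / 5.643×10⁻¹⁹ = 4.576×10¹⁹, i.e. 4.576×10¹⁹/6.022×10²³ = 7.599×10⁻⁵ mol.
Photons absorbed: 0.763 × 7.599×10⁻⁵ = 5.798×10⁻⁵ mol.
Product: Φ × n_abs = 0.149 × 5.798×10⁻⁵ = 8.639×10⁻⁶ mol.
As a count: 8.639×10⁻⁶ × 6.022×10²³ = 5.2×10¹⁸.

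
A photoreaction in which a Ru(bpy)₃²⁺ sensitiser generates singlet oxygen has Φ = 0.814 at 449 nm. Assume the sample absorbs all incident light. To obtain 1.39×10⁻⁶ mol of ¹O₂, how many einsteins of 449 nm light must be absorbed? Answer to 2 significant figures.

Photons that must be absorbed: 1.39×10⁻⁶ / 0.814 = 1.708×10⁻⁶ mol.

1.7×10⁻⁶ einstein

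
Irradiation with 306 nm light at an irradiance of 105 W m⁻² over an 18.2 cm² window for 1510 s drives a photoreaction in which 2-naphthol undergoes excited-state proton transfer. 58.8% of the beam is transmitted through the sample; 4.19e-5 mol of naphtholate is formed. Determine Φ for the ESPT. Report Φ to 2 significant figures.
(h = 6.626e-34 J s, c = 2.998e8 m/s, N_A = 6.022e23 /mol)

Φ = 0.14

Photon energy at 306 nm: hc/λ = (6.626e-34)(2.998e8)/(306e-9) = 6.492e-19 J.
Energy delivered: (105 W m⁻²)(18.2e-4 m²)(1510 s) = 288.6 J.
Photons incident: 288.6 / 6.492e-19 = 4.445e20, i.e. 4.445e20/6.022e23 = 7.381e-4 mol.
Fraction absorbed: 1 − 58.8/100 = 0.4120.
Photons absorbed: 0.4120 × 7.381e-4 = 3.041e-4 mol.
Φ = 4.19e-5 mol / 3.041e-4 mol photons = 0.14.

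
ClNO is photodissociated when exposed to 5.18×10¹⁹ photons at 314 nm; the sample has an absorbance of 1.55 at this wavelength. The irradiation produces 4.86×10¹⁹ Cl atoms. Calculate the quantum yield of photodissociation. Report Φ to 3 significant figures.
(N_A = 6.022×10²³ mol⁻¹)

Product: 4.86×10¹⁹ / 6.022×10²³ = 8.070×10⁻⁵ mol.
Moles of photons: 5.18×10¹⁹ / 6.022×10²³ = 8.602×10⁻⁵ mol.
Fraction absorbed: 1 − 10^(−1.55) = 0.9718.
Photons absorbed: 0.9718 × 8.602×10⁻⁵ = 8.359×10⁻⁵ mol.
Φ = 8.070×10⁻⁵ mol / 8.359×10⁻⁵ mol photons = 0.965.

Φ = 0.965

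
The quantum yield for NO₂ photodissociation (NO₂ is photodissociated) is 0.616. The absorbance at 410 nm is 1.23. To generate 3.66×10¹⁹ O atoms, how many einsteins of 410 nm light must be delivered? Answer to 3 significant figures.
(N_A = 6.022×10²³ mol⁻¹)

1.05×10⁻⁴ einstein

Product: 3.66×10¹⁹ / 6.022×10²³ = 6.078×10⁻⁵ mol.
Photons that must be absorbed: 6.078×10⁻⁵ / 0.616 = 9.867×10⁻⁵ mol.
Fraction absorbed: 1 − 10^(−1.23) = 0.9411.
Incident photons needed: 9.867×10⁻⁵ / 0.9411 = 1.048×10⁻⁴ mol.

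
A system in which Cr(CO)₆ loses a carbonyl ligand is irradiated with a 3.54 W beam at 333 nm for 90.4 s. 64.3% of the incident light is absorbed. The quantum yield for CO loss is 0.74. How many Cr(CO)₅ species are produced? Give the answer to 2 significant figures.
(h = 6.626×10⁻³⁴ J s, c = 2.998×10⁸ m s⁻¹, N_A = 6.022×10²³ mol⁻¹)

Photon energy at 333 nm: hc/λ = (6.626×10⁻³⁴)(2.998×10⁸)/(333×10⁻⁹) = 5.965×10⁻¹⁹ J.
Energy delivered: (3.54 W)(90.4 s) = 320.0 J.
Photons incident: 320.0 / 5.965×10⁻¹⁹ = 5.365×10²⁰, i.e. 5.365×10²⁰/6.022×10²³ = 8.909×10⁻⁴ mol.
Photons absorbed: 0.643 × 8.909×10⁻⁴ = 5.728×10⁻⁴ mol.
Product: Φ × n_abs = 0.74 × 5.728×10⁻⁴ = 4.239×10⁻⁴ mol.
As a count: 4.239×10⁻⁴ × 6.022×10²³ = 2.6×10²⁰.

2.6×10²⁰ species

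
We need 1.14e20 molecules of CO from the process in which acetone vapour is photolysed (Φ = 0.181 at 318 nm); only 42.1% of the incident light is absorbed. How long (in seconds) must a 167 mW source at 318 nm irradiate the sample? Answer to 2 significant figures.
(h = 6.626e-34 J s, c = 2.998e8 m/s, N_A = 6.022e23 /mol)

t ≈ 5600 s

Product: 1.14e20 / 6.022e23 = 1.893e-4 mol.
Photons that must be absorbed: 1.893e-4 / 0.181 = 0.001046 mol.
Incident photons needed: 0.001046 / 0.421 = 0.002485 mol.
Photon energy: hc/λ = 6.247e-19 J; per mole, 3.762e5 J mol⁻¹.
Energy required: 0.002485 × 3.762e5 = 934.9 J.
Time: 934.9 J / 0.167 W = 5600 s.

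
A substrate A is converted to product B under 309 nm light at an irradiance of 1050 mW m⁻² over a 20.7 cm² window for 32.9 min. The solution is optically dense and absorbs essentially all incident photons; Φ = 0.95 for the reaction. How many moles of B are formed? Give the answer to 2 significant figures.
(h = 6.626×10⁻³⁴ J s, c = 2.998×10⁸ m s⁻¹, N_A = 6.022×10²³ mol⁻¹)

Photon energy at 309 nm: hc/λ = (6.626×10⁻³⁴)(2.998×10⁸)/(309×10⁻⁹) = 6.429×10⁻¹⁹ J.
Energy delivered: (1050 mW m⁻²)(20.7×10⁻⁴ m²)(1974 s) = 4.290 J.
Photons incident: 4.290 / 6.429×10⁻¹⁹ = 6.673×10¹⁸, i.e. 6.673×10¹⁸/6.022×10²³ = 1.108×10⁻⁵ mol.
Product: Φ × n_abs = 0.95 × 1.108×10⁻⁵ = 1.053×10⁻⁵ mol.

1.1×10⁻⁵ mol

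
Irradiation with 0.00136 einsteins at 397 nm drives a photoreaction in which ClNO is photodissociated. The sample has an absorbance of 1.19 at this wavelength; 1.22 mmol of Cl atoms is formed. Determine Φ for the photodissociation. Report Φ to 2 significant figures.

Product: 1.22 mmol = 0.00122 mol.
Fraction absorbed: 1 − 10^(−1.19) = 0.9354.
Photons absorbed: 0.9354 × 0.00136 = 0.001272 mol.
Φ = 0.00122 mol / 0.001272 mol photons = 0.96.

Φ = 0.96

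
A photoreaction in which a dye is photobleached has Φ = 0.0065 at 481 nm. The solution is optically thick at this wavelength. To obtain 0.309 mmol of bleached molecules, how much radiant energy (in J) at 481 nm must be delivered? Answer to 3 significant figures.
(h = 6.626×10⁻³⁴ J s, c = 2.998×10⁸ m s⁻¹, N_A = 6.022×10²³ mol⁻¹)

1.18×10⁴ J

Product: 0.309 mmol = 3.09×10⁻⁴ mol.
Photons that must be absorbed: 3.09×10⁻⁴ / 0.0065 = 0.04754 mol.
Photon energy: hc/λ = 4.130×10⁻¹⁹ J; per mole, 2.487×10⁵ J mol⁻¹.
Energy required: 0.04754 × 2.487×10⁵ = 1.18×10⁴ J.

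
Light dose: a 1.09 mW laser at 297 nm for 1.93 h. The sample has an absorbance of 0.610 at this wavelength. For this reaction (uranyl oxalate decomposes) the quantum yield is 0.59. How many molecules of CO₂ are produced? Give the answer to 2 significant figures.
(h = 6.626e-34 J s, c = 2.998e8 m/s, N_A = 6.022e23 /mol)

5.0e18 molecules

Photon energy at 297 nm: hc/λ = (6.626e-34)(2.998e8)/(297e-9) = 6.688e-19 J.
Energy delivered: (1.09 mW)(6948 s) = 7.573 J.
Photons incident: 7.573 / 6.688e-19 = 1.132e19, i.e. 1.132e19/6.022e23 = 1.880e-5 mol.
Fraction absorbed: 1 − 10^(−0.610) = 0.7545.
Photons absorbed: 0.7545 × 1.880e-5 = 1.418e-5 mol.
Product: Φ × n_abs = 0.59 × 1.418e-5 = 8.366e-6 mol.
As a count: 8.366e-6 × 6.022e23 = 5.0e18.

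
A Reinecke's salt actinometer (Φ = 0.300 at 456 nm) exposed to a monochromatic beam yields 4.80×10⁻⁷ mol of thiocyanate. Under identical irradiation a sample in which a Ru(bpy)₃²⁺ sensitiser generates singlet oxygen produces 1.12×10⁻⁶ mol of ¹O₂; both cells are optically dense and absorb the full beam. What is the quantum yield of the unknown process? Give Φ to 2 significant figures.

Photons absorbed by the actinometer: 4.80×10⁻⁷ / 0.300 = 1.600×10⁻⁶ mol.
Φ(unknown) = 1.12×10⁻⁶ / 1.600×10⁻⁶ = 0.70.

Φ = 0.70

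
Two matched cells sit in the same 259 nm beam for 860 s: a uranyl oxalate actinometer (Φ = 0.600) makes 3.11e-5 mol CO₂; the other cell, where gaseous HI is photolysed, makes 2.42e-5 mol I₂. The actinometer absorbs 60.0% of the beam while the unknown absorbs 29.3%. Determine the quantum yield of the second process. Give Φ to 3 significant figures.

Φ = 0.956

Photons absorbed by the actinometer: 3.11e-5 / 0.600 = 5.183e-5 mol.
Incident flux: 5.183e-5 / 0.600 = 8.638e-5 einstein.
Absorbed by unknown: 0.293 × 8.638e-5 = 2.531e-5 mol.
Φ(unknown) = 2.42e-5 / 2.531e-5 = 0.956.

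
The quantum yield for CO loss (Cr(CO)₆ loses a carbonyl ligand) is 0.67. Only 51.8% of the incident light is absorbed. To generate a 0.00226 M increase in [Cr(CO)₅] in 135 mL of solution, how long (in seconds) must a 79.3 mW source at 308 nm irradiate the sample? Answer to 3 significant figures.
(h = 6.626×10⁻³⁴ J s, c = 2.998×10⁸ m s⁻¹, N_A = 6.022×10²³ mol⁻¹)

Product: (0.00226 M)(0.135 L) = 3.051×10⁻⁴ mol.
Photons that must be absorbed: 3.051×10⁻⁴ / 0.67 = 4.554×10⁻⁴ mol.
Incident photons needed: 4.554×10⁻⁴ / 0.518 = 8.792×10⁻⁴ mol.
Photon energy: hc/λ = 6.450×10⁻¹⁹ J; per mole, 3.884×10⁵ J mol⁻¹.
Energy required: 8.792×10⁻⁴ × 3.884×10⁵ = 341.5 J.
Time: 341.5 J / 0.0793 W = 4310 s.

t ≈ 4310 s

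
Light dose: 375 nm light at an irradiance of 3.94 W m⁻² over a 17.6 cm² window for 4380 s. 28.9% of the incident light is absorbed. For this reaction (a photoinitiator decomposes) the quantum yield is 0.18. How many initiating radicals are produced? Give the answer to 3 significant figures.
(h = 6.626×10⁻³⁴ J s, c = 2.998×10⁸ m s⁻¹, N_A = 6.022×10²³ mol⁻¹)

Photon energy at 375 nm: hc/λ = (6.626×10⁻³⁴)(2.998×10⁸)/(375×10⁻⁹) = 5.297×10⁻¹⁹ J.
Energy delivered: (3.94 W m⁻²)(17.6×10⁻⁴ m²)(4380 s) = 30.37 J.
Photons incident: 30.37 / 5.297×10⁻¹⁹ = 5.733×10¹⁹, i.e. 5.733×10¹⁹/6.022×10²³ = 9.520×10⁻⁵ mol.
Photons absorbed: 0.289 × 9.520×10⁻⁵ = 2.751×10⁻⁵ mol.
Product: Φ × n_abs = 0.18 × 2.751×10⁻⁵ = 4.952×10⁻⁶ mol.
As a count: 4.952×10⁻⁶ × 6.022×10²³ = 2.98×10¹⁸.

2.98×10¹⁸ initiating radicals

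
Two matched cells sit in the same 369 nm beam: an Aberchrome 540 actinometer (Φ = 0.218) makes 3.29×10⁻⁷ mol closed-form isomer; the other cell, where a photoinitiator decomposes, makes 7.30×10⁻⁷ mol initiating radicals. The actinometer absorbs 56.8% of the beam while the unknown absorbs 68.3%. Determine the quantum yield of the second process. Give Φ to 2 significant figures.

Φ = 0.40

Photons absorbed by the actinometer: 3.29×10⁻⁷ / 0.218 = 1.509×10⁻⁶ mol.
Incident flux: 1.509×10⁻⁶ / 0.568 = 2.657×10⁻⁶ einstein.
Absorbed by unknown: 0.683 × 2.657×10⁻⁶ = 1.815×10⁻⁶ mol.
Φ(unknown) = 7.30×10⁻⁷ / 1.815×10⁻⁶ = 0.40.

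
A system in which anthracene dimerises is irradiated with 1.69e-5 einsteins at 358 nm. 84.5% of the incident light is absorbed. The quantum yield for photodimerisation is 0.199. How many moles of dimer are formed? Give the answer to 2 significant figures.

Photons absorbed: 0.845 × 1.69e-5 = 1.428e-5 mol.
Product: Φ × n_abs = 0.199 × 1.428e-5 = 2.842e-6 mol.

2.8e-6 mol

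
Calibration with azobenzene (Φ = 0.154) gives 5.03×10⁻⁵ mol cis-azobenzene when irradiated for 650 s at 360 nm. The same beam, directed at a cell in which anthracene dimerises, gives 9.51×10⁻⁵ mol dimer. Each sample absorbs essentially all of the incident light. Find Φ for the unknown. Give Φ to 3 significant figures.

Φ = 0.291

Photons absorbed by the actinometer: 5.03×10⁻⁵ / 0.154 = 3.266×10⁻⁴ mol.
Φ(unknown) = 9.51×10⁻⁵ / 3.266×10⁻⁴ = 0.291.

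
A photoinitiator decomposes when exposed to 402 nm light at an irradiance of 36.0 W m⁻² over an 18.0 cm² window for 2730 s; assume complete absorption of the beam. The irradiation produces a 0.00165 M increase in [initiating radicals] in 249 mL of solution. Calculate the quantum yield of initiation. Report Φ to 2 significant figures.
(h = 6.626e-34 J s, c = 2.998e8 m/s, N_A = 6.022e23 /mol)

Product: (0.00165 M)(0.249 L) = 4.109e-4 mol.
Photon energy at 402 nm: hc/λ = (6.626e-34)(2.998e8)/(402e-9) = 4.941e-19 J.
Energy delivered: (36.0 W m⁻²)(18.0e-4 m²)(2730 s) = 176.9 J.
Photons incident: 176.9 / 4.941e-19 = 3.580e20, i.e. 3.580e20/6.022e23 = 5.945e-4 mol.
Φ = 4.109e-4 mol / 5.945e-4 mol photons = 0.69.

Φ = 0.69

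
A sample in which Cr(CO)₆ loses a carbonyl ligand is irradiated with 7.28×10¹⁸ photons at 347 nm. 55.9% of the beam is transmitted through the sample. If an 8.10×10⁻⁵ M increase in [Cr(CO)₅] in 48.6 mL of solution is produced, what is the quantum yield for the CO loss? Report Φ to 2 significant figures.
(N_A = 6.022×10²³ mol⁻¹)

Product: (8.10×10⁻⁵ M)(0.0486 L) = 3.937×10⁻⁶ mol.
Moles of photons: 7.28×10¹⁸ / 6.022×10²³ = 1.209×10⁻⁵ mol.
Fraction absorbed: 1 − 55.9/100 = 0.4410.
Photons absorbed: 0.4410 × 1.209×10⁻⁵ = 5.332×10⁻⁶ mol.
Φ = 3.937×10⁻⁶ mol / 5.332×10⁻⁶ mol photons = 0.74.

Φ = 0.74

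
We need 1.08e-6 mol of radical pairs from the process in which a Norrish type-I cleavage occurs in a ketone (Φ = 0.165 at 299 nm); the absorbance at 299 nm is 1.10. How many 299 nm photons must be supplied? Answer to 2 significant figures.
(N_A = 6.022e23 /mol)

Photons that must be absorbed: 1.08e-6 / 0.165 = 6.545e-6 mol.
Fraction absorbed: 1 − 10^(−1.10) = 0.9206.
Incident photons needed: 6.545e-6 / 0.9206 = 7.109e-6 mol.
Photon count: 7.109e-6 × 6.022e23 = 4.3e18.

4.3e18 photons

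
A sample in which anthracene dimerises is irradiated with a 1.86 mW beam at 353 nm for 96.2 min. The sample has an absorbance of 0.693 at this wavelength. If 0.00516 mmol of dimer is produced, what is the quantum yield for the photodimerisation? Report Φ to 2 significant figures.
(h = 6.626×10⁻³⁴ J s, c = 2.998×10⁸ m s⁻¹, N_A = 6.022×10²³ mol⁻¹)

Product: 0.00516 mmol = 5.16×10⁻⁶ mol.
Photon energy at 353 nm: hc/λ = (6.626×10⁻³⁴)(2.998×10⁸)/(353×10⁻⁹) = 5.627×10⁻¹⁹ J.
Energy delivered: (1.86 mW)(5772 s) = 10.74 J.
Photons incident: 10.74 / 5.627×10⁻¹⁹ = 1.909×10¹⁹, i.e. 1.909×10¹⁹/6.022×10²³ = 3.170×10⁻⁵ mol.
Fraction absorbed: 1 − 10^(−0.693) = 0.7972.
Photons absorbed: 0.7972 × 3.170×10⁻⁵ = 2.527×10⁻⁵ mol.
Φ = 5.16×10⁻⁶ mol / 2.527×10⁻⁵ mol photons = 0.20.

Φ = 0.20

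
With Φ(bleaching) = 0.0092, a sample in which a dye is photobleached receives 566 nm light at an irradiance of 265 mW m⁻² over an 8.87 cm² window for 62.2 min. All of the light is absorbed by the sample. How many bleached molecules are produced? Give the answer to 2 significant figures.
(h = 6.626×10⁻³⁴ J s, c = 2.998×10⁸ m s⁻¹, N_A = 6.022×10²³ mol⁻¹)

2.3×10¹⁶ bleached molecules

Photon energy at 566 nm: hc/λ = (6.626×10⁻³⁴)(2.998×10⁸)/(566×10⁻⁹) = 3.510×10⁻¹⁹ J.
Energy delivered: (265 mW m⁻²)(8.87×10⁻⁴ m²)(3732 s) = 0.8772 J.
Photons incident: 0.8772 / 3.510×10⁻¹⁹ = 2.499×10¹⁸, i.e. 2.499×10¹⁸/6.022×10²³ = 4.150×10⁻⁶ mol.
Product: Φ × n_abs = 0.0092 × 4.150×10⁻⁶ = 3.818×10⁻⁸ mol.
As a count: 3.818×10⁻⁸ × 6.022×10²³ = 2.3×10¹⁶.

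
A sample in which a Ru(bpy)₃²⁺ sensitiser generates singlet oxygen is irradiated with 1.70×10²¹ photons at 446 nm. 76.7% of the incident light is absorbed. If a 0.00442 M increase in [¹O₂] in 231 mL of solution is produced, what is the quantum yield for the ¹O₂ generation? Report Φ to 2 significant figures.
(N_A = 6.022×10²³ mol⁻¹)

Product: (0.00442 M)(0.231 L) = 0.001021 mol.
Moles of photons: 1.70×10²¹ / 6.022×10²³ = 0.002823 mol.
Photons absorbed: 0.767 × 0.002823 = 0.002165 mol.
Φ = 0.001021 mol / 0.002165 mol photons = 0.47.

Φ = 0.47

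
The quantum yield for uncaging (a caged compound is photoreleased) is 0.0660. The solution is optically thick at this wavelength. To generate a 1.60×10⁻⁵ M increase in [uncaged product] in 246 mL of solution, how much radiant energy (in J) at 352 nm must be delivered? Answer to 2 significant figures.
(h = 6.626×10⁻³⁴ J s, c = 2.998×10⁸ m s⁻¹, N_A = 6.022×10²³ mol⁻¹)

Product: (1.60×10⁻⁵ M)(0.246 L) = 3.936×10⁻⁶ mol.
Photons that must be absorbed: 3.936×10⁻⁶ / 0.0660 = 5.964×10⁻⁵ mol.
Photon energy: hc/λ = 5.643×10⁻¹⁹ J; per mole, 3.398×10⁵ J mol⁻¹.
Energy required: 5.964×10⁻⁵ × 3.398×10⁵ = 20 J.

20 J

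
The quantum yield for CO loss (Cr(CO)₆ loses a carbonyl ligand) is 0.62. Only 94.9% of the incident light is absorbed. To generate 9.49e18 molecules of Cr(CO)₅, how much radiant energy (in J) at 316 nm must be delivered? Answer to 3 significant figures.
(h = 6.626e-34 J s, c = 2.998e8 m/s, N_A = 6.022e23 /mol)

10.1 J

Product: 9.49e18 / 6.022e23 = 1.576e-5 mol.
Photons that must be absorbed: 1.576e-5 / 0.62 = 2.542e-5 mol.
Incident photons needed: 2.542e-5 / 0.949 = 2.679e-5 mol.
Photon energy: hc/λ = 6.286e-19 J; per mole, 3.785e5 J mol⁻¹.
Energy required: 2.679e-5 × 3.785e5 = 10.1 J.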